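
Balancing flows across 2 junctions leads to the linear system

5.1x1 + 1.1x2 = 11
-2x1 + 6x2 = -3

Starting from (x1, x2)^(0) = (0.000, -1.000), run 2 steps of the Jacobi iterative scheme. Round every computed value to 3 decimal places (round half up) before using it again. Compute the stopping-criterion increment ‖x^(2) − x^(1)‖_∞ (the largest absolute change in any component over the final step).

0.791

Iteration 1:
  x1 = (11 - (1.1)·-1.000) / (5.1) = 2.373
  x2 = (-3 - (-2)·0.000) / (6) = -0.500
Iteration 2:
  x1 = (11 - (1.1)·-0.500) / (5.1) = 2.265
  x2 = (-3 - (-2)·2.373) / (6) = 0.291
Change: (-0.108, 0.791) → max |·| = 0.791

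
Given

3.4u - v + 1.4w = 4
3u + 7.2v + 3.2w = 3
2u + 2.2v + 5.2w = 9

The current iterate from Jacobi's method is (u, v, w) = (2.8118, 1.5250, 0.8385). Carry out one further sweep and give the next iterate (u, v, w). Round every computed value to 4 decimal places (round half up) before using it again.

One sweep:
  u = (4 - (-1)·1.5250 - (1.4)·0.8385) / (3.4) = 1.2797
  v = (3 - (3)·2.8118 - (3.2)·0.8385) / (7.2) = -1.1276
  w = (9 - (2)·2.8118 - (2.2)·1.5250) / (5.2) = 0.0041

(1.2797, -1.1276, 0.0041)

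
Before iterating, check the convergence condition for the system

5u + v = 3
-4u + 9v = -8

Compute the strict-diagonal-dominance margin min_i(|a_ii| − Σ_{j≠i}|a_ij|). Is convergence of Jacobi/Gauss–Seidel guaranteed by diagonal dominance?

4

row 1: |5| − (1) = 4
row 2: |9| − (4) = 5
minimum over rows = 4 → strictly diagonally dominant (convergence guaranteed)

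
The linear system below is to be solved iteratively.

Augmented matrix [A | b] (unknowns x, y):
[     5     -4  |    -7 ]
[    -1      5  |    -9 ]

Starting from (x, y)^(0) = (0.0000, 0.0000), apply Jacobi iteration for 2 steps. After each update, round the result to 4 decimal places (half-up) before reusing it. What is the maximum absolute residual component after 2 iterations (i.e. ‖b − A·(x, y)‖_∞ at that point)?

1.4400

Iteration 1:
  x = (-7 - (-4)·0.0000) / (5) = -1.4000
  y = (-9 - (-1)·0.0000) / (5) = -1.8000
Iteration 2:
  x = (-7 - (-4)·-1.8000) / (5) = -2.8400
  y = (-9 - (-1)·-1.4000) / (5) = -2.0800
Residual b − A·x = (-1.1200, -1.4400); ∞-norm = 1.4400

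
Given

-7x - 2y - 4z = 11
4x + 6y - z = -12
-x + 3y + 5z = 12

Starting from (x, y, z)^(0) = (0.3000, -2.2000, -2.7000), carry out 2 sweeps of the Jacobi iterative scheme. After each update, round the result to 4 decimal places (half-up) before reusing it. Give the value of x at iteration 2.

-2.9743

Iteration 1:
  x = (11 - (-2)·-2.2000 - (-4)·-2.7000) / (-7) = 0.6000
  y = (-12 - (4)·0.3000 - (-1)·-2.7000) / (6) = -2.6500
  z = (12 - (-1)·0.3000 - (3)·-2.2000) / (5) = 3.7800
Iteration 2:
  x = (11 - (-2)·-2.6500 - (-4)·3.7800) / (-7) = -2.9743
  y = (-12 - (4)·0.6000 - (-1)·3.7800) / (6) = -1.7700
  z = (12 - (-1)·0.6000 - (3)·-2.6500) / (5) = 4.1100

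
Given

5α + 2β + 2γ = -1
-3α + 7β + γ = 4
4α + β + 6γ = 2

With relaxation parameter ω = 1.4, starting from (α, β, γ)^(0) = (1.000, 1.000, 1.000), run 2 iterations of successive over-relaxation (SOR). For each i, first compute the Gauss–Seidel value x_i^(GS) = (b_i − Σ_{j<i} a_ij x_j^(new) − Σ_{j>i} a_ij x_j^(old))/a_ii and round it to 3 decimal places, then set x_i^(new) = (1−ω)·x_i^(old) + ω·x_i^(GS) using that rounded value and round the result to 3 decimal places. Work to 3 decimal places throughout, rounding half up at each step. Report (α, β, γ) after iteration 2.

(-0.161, 0.666, -0.319)

Iteration 1:
  α: GS value = (-1 - (2)·1.000 - (2)·1.000) / (5) = -1.000;  α ← (1−ω)·1.000 + ω·-1.000 = -1.800
  β: GS value = (4 - (-3)·-1.800 - (1)·1.000) / (7) = -0.343;  β ← (1−ω)·1.000 + ω·-0.343 = -0.880
  γ: GS value = (2 - (4)·-1.800 - (1)·-0.880) / (6) = 1.680;  γ ← (1−ω)·1.000 + ω·1.680 = 1.952
Iteration 2:
  α: GS value = (-1 - (2)·-0.880 - (2)·1.952) / (5) = -0.629;  α ← (1−ω)·-1.800 + ω·-0.629 = -0.161
  β: GS value = (4 - (-3)·-0.161 - (1)·1.952) / (7) = 0.224;  β ← (1−ω)·-0.880 + ω·0.224 = 0.666
  γ: GS value = (2 - (4)·-0.161 - (1)·0.666) / (6) = 0.330;  γ ← (1−ω)·1.952 + ω·0.330 = -0.319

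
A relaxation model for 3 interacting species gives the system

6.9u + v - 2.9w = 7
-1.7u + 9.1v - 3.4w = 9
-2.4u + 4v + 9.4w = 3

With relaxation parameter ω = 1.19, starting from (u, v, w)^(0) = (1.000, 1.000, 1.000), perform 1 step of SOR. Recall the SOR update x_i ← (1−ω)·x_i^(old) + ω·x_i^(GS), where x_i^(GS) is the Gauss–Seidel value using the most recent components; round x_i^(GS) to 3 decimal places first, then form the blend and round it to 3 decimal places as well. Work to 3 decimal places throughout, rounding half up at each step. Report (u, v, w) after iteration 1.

(1.345, 1.731, -0.278)

Iteration 1:
  u: GS value = (7 - (1)·1.000 - (-2.9)·1.000) / (6.9) = 1.290;  u ← (1−ω)·1.000 + ω·1.290 = 1.345
  v: GS value = (9 - (-1.7)·1.345 - (-3.4)·1.000) / (9.1) = 1.614;  v ← (1−ω)·1.000 + ω·1.614 = 1.731
  w: GS value = (3 - (-2.4)·1.345 - (4)·1.731) / (9.4) = -0.074;  w ← (1−ω)·1.000 + ω·-0.074 = -0.278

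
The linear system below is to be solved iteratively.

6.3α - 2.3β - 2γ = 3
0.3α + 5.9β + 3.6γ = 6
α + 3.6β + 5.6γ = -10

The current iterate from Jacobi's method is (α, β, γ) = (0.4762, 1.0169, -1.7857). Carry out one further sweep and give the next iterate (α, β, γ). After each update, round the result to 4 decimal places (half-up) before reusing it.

(0.2806, 2.0823, -2.5245)

One sweep:
  α = (3 - (-2.3)·1.0169 - (-2)·-1.7857) / (6.3) = 0.2806
  β = (6 - (0.3)·0.4762 - (3.6)·-1.7857) / (5.9) = 2.0823
  γ = (-10 - (1)·0.4762 - (3.6)·1.0169) / (5.6) = -2.5245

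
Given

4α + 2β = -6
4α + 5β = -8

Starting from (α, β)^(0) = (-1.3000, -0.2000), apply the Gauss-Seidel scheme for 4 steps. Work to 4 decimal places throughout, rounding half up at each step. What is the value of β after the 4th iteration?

Iteration 1:
  α = (-6 - (2)·-0.2000) / (4) = -1.4000
  β = (-8 - (4)·-1.4000) / (5) = -0.4800
Iteration 2:
  α = (-6 - (2)·-0.4800) / (4) = -1.2600
  β = (-8 - (4)·-1.2600) / (5) = -0.5920
Iteration 3:
  α = (-6 - (2)·-0.5920) / (4) = -1.2040
  β = (-8 - (4)·-1.2040) / (5) = -0.6368
Iteration 4:
  α = (-6 - (2)·-0.6368) / (4) = -1.1816
  β = (-8 - (4)·-1.1816) / (5) = -0.6547

-0.6547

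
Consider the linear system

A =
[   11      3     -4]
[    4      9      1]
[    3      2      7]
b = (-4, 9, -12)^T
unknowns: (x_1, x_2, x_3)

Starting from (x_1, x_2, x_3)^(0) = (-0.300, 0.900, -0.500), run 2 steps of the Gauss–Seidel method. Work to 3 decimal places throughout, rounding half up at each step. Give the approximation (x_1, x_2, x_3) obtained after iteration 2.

(-1.394, 1.817, -1.636)

Iteration 1:
  x_1 = (-4 - (3)·0.900 - (-4)·-0.500) / (11) = -0.791
  x_2 = (9 - (4)·-0.791 - (1)·-0.500) / (9) = 1.407
  x_3 = (-12 - (3)·-0.791 - (2)·1.407) / (7) = -1.777
Iteration 2:
  x_1 = (-4 - (3)·1.407 - (-4)·-1.777) / (11) = -1.394
  x_2 = (9 - (4)·-1.394 - (1)·-1.777) / (9) = 1.817
  x_3 = (-12 - (3)·-1.394 - (2)·1.817) / (7) = -1.636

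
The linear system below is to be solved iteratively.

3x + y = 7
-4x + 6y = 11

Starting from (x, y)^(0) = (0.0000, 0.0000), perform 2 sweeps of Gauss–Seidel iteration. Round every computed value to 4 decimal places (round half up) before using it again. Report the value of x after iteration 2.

1.2037

Iteration 1:
  x = (7 - (1)·0.0000) / (3) = 2.3333
  y = (11 - (-4)·2.3333) / (6) = 3.3889
Iteration 2:
  x = (7 - (1)·3.3889) / (3) = 1.2037
  y = (11 - (-4)·1.2037) / (6) = 2.6358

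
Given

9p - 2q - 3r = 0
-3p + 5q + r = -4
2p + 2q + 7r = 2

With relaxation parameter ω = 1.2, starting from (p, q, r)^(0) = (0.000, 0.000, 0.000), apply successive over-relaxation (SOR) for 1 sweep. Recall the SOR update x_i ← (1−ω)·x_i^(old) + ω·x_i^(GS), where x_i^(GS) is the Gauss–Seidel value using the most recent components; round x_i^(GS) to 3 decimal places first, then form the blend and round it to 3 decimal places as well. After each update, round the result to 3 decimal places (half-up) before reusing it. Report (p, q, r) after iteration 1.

Iteration 1:
  p: GS value = (0 - (-2)·0.000 - (-3)·0.000) / (9) = 0.000;  p ← (1−ω)·0.000 + ω·0.000 = 0.000
  q: GS value = (-4 - (-3)·0.000 - (1)·0.000) / (5) = -0.800;  q ← (1−ω)·0.000 + ω·-0.800 = -0.960
  r: GS value = (2 - (2)·0.000 - (2)·-0.960) / (7) = 0.560;  r ← (1−ω)·0.000 + ω·0.560 = 0.672

(0.000, -0.960, 0.672)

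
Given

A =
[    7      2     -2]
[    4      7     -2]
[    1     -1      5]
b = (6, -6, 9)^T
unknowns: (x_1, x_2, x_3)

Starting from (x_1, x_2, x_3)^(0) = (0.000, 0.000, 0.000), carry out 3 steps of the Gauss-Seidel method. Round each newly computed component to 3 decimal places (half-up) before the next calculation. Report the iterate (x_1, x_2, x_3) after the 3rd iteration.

Iteration 1:
  x_1 = (6 - (2)·0.000 - (-2)·0.000) / (7) = 0.857
  x_2 = (-6 - (4)·0.857 - (-2)·0.000) / (7) = -1.347
  x_3 = (9 - (1)·0.857 - (-1)·-1.347) / (5) = 1.359
Iteration 2:
  x_1 = (6 - (2)·-1.347 - (-2)·1.359) / (7) = 1.630
  x_2 = (-6 - (4)·1.630 - (-2)·1.359) / (7) = -1.400
  x_3 = (9 - (1)·1.630 - (-1)·-1.400) / (5) = 1.194
Iteration 3:
  x_1 = (6 - (2)·-1.400 - (-2)·1.194) / (7) = 1.598
  x_2 = (-6 - (4)·1.598 - (-2)·1.194) / (7) = -1.429
  x_3 = (9 - (1)·1.598 - (-1)·-1.429) / (5) = 1.195

(1.598, -1.429, 1.195)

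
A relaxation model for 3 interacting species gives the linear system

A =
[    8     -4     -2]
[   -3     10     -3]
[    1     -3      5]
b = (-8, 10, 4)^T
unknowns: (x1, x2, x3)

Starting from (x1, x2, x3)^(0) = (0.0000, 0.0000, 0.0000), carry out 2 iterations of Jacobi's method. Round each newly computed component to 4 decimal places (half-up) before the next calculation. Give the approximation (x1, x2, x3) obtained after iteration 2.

(-0.3000, 0.9400, 1.6000)

Iteration 1:
  x1 = (-8 - (-4)·0.0000 - (-2)·0.0000) / (8) = -1.0000
  x2 = (10 - (-3)·0.0000 - (-3)·0.0000) / (10) = 1.0000
  x3 = (4 - (1)·0.0000 - (-3)·0.0000) / (5) = 0.8000
Iteration 2:
  x1 = (-8 - (-4)·1.0000 - (-2)·0.8000) / (8) = -0.3000
  x2 = (10 - (-3)·-1.0000 - (-3)·0.8000) / (10) = 0.9400
  x3 = (4 - (1)·-1.0000 - (-3)·1.0000) / (5) = 1.6000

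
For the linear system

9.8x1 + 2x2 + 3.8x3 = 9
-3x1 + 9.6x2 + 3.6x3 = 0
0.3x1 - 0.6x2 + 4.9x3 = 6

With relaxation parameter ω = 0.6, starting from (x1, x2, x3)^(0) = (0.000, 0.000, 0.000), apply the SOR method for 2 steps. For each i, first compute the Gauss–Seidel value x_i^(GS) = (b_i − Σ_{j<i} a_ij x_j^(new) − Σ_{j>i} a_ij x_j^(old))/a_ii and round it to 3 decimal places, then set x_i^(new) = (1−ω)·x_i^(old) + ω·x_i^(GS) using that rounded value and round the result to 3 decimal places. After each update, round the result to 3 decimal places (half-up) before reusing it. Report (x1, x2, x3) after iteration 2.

Iteration 1:
  x1: GS value = (9 - (2)·0.000 - (3.8)·0.000) / (9.8) = 0.918;  x1 ← (1−ω)·0.000 + ω·0.918 = 0.551
  x2: GS value = (0 - (-3)·0.551 - (3.6)·0.000) / (9.6) = 0.172;  x2 ← (1−ω)·0.000 + ω·0.172 = 0.103
  x3: GS value = (6 - (0.3)·0.551 - (-0.6)·0.103) / (4.9) = 1.203;  x3 ← (1−ω)·0.000 + ω·1.203 = 0.722
Iteration 2:
  x1: GS value = (9 - (2)·0.103 - (3.8)·0.722) / (9.8) = 0.617;  x1 ← (1−ω)·0.551 + ω·0.617 = 0.591
  x2: GS value = (0 - (-3)·0.591 - (3.6)·0.722) / (9.6) = -0.086;  x2 ← (1−ω)·0.103 + ω·-0.086 = -0.010
  x3: GS value = (6 - (0.3)·0.591 - (-0.6)·-0.010) / (4.9) = 1.187;  x3 ← (1−ω)·0.722 + ω·1.187 = 1.001

(0.591, -0.010, 1.001)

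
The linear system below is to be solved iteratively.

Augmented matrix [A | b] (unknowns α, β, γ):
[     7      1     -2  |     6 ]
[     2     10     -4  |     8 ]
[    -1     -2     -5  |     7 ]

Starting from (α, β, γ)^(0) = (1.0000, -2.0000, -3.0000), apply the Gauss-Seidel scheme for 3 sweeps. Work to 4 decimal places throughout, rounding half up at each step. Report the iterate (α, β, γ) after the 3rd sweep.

Iteration 1:
  α = (6 - (1)·-2.0000 - (-2)·-3.0000) / (7) = 0.2857
  β = (8 - (2)·0.2857 - (-4)·-3.0000) / (10) = -0.4571
  γ = (7 - (-1)·0.2857 - (-2)·-0.4571) / (-5) = -1.2743
Iteration 2:
  α = (6 - (1)·-0.4571 - (-2)·-1.2743) / (7) = 0.5584
  β = (8 - (2)·0.5584 - (-4)·-1.2743) / (10) = 0.1786
  γ = (7 - (-1)·0.5584 - (-2)·0.1786) / (-5) = -1.5831
Iteration 3:
  α = (6 - (1)·0.1786 - (-2)·-1.5831) / (7) = 0.3793
  β = (8 - (2)·0.3793 - (-4)·-1.5831) / (10) = 0.0909
  γ = (7 - (-1)·0.3793 - (-2)·0.0909) / (-5) = -1.5122

(0.3793, 0.0909, -1.5122)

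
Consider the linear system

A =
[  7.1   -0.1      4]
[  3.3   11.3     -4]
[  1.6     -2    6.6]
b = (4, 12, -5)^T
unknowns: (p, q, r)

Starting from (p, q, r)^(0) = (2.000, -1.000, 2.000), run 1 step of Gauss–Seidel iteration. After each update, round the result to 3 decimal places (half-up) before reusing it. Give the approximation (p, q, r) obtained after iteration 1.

(-0.577, 1.938, -0.030)

Iteration 1:
  p = (4 - (-0.1)·-1.000 - (4)·2.000) / (7.1) = -0.577
  q = (12 - (3.3)·-0.577 - (-4)·2.000) / (11.3) = 1.938
  r = (-5 - (1.6)·-0.577 - (-2)·1.938) / (6.6) = -0.030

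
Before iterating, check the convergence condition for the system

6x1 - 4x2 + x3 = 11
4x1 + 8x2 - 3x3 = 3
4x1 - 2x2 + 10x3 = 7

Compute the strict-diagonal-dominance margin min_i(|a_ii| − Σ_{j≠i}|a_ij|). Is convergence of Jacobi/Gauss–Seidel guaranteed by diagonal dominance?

row 1: |6| − (4+1) = 1
row 2: |8| − (4+3) = 1
row 3: |10| − (4+2) = 4
minimum over rows = 1 → strictly diagonally dominant (convergence guaranteed)

1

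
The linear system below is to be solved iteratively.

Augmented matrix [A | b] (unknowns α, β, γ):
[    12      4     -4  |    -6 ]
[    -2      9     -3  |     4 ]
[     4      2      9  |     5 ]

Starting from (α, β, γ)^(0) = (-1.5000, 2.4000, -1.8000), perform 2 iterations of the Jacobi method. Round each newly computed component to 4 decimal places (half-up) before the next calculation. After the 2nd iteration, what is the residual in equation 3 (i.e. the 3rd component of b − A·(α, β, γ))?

-8.6516

Iteration 1:
  α = (-6 - (4)·2.4000 - (-4)·-1.8000) / (12) = -1.9000
  β = (4 - (-2)·-1.5000 - (-3)·-1.8000) / (9) = -0.4889
  γ = (5 - (4)·-1.5000 - (2)·2.4000) / (9) = 0.6889
Iteration 2:
  α = (-6 - (4)·-0.4889 - (-4)·0.6889) / (12) = -0.1074
  β = (4 - (-2)·-1.9000 - (-3)·0.6889) / (9) = 0.2519
  γ = (5 - (4)·-1.9000 - (2)·-0.4889) / (9) = 1.5086
Residual b − A·x = (0.3156, 6.0439, -8.6516)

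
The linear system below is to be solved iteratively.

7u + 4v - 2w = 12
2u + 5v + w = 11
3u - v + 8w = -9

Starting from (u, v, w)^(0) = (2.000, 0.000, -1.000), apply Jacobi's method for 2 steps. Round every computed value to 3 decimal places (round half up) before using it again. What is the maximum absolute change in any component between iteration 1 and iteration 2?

Iteration 1:
  u = (12 - (4)·0.000 - (-2)·-1.000) / (7) = 1.429
  v = (11 - (2)·2.000 - (1)·-1.000) / (5) = 1.600
  w = (-9 - (3)·2.000 - (-1)·0.000) / (8) = -1.875
Iteration 2:
  u = (12 - (4)·1.600 - (-2)·-1.875) / (7) = 0.264
  v = (11 - (2)·1.429 - (1)·-1.875) / (5) = 2.003
  w = (-9 - (3)·1.429 - (-1)·1.600) / (8) = -1.461
Change: (-1.165, 0.403, 0.414) → max |·| = 1.165

1.165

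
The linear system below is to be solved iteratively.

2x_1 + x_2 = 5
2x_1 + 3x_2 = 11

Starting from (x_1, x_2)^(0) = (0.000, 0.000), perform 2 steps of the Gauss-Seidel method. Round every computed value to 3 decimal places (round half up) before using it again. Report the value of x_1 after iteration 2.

Iteration 1:
  x_1 = (5 - (1)·0.000) / (2) = 2.500
  x_2 = (11 - (2)·2.500) / (3) = 2.000
Iteration 2:
  x_1 = (5 - (1)·2.000) / (2) = 1.500
  x_2 = (11 - (2)·1.500) / (3) = 2.667

1.500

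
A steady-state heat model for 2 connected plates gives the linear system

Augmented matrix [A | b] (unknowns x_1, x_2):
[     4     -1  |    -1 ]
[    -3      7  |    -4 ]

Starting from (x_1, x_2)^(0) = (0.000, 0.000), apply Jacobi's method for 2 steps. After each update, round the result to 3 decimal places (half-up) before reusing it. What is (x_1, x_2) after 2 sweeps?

(-0.393, -0.679)

Iteration 1:
  x_1 = (-1 - (-1)·0.000) / (4) = -0.250
  x_2 = (-4 - (-3)·0.000) / (7) = -0.571
Iteration 2:
  x_1 = (-1 - (-1)·-0.571) / (4) = -0.393
  x_2 = (-4 - (-3)·-0.250) / (7) = -0.679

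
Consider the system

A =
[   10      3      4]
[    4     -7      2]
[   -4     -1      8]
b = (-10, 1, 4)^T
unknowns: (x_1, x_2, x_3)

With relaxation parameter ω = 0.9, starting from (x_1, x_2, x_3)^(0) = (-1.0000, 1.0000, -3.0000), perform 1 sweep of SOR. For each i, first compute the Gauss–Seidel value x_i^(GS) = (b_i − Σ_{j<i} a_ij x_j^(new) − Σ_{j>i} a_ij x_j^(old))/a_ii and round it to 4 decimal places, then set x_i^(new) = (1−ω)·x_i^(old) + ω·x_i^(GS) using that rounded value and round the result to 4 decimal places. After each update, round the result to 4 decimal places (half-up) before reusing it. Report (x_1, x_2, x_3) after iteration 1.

(-0.1900, -0.8977, -0.0365)

Iteration 1:
  x_1: GS value = (-10 - (3)·1.0000 - (4)·-3.0000) / (10) = -0.1000;  x_1 ← (1−ω)·-1.0000 + ω·-0.1000 = -0.1900
  x_2: GS value = (1 - (4)·-0.1900 - (2)·-3.0000) / (-7) = -1.1086;  x_2 ← (1−ω)·1.0000 + ω·-1.1086 = -0.8977
  x_3: GS value = (4 - (-4)·-0.1900 - (-1)·-0.8977) / (8) = 0.2928;  x_3 ← (1−ω)·-3.0000 + ω·0.2928 = -0.0365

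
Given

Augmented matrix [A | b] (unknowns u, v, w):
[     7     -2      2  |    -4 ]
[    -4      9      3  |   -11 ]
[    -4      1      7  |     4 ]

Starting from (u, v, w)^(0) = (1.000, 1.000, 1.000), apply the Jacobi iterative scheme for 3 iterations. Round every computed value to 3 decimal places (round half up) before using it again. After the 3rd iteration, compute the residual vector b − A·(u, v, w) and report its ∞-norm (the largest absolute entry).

0.621

Iteration 1:
  u = (-4 - (-2)·1.000 - (2)·1.000) / (7) = -0.571
  v = (-11 - (-4)·1.000 - (3)·1.000) / (9) = -1.111
  w = (4 - (-4)·1.000 - (1)·1.000) / (7) = 1.000
Iteration 2:
  u = (-4 - (-2)·-1.111 - (2)·1.000) / (7) = -1.175
  v = (-11 - (-4)·-0.571 - (3)·1.000) / (9) = -1.809
  w = (4 - (-4)·-0.571 - (1)·-1.111) / (7) = 0.404
Iteration 3:
  u = (-4 - (-2)·-1.809 - (2)·0.404) / (7) = -1.204
  v = (-11 - (-4)·-1.175 - (3)·0.404) / (9) = -1.879
  w = (4 - (-4)·-1.175 - (1)·-1.809) / (7) = 0.158
Residual b − A·x = (0.354, 0.621, -0.043); ∞-norm = 0.621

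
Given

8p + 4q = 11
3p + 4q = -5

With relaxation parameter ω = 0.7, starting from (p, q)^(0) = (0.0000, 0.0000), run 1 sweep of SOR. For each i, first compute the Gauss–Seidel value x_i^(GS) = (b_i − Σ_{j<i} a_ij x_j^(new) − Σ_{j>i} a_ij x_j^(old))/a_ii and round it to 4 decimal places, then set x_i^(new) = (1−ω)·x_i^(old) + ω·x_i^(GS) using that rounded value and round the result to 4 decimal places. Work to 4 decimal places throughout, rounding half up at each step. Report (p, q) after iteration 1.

Iteration 1:
  p: GS value = (11 - (4)·0.0000) / (8) = 1.3750;  p ← (1−ω)·0.0000 + ω·1.3750 = 0.9625
  q: GS value = (-5 - (3)·0.9625) / (4) = -1.9719;  q ← (1−ω)·0.0000 + ω·-1.9719 = -1.3803

(0.9625, -1.3803)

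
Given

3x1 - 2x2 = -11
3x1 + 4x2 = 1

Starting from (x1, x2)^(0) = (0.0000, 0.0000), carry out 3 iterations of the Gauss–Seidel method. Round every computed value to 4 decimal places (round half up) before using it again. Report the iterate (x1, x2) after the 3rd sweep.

(-2.6667, 2.2500)

Iteration 1:
  x1 = (-11 - (-2)·0.0000) / (3) = -3.6667
  x2 = (1 - (3)·-3.6667) / (4) = 3.0000
Iteration 2:
  x1 = (-11 - (-2)·3.0000) / (3) = -1.6667
  x2 = (1 - (3)·-1.6667) / (4) = 1.5000
Iteration 3:
  x1 = (-11 - (-2)·1.5000) / (3) = -2.6667
  x2 = (1 - (3)·-2.6667) / (4) = 2.2500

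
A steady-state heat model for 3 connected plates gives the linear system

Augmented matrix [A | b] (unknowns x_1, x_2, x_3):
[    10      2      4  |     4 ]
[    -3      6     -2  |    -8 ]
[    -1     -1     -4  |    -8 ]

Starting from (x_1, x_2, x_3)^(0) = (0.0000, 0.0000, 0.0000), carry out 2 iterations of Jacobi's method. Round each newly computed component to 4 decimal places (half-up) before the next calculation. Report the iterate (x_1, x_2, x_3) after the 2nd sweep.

Iteration 1:
  x_1 = (4 - (2)·0.0000 - (4)·0.0000) / (10) = 0.4000
  x_2 = (-8 - (-3)·0.0000 - (-2)·0.0000) / (6) = -1.3333
  x_3 = (-8 - (-1)·0.0000 - (-1)·0.0000) / (-4) = 2.0000
Iteration 2:
  x_1 = (4 - (2)·-1.3333 - (4)·2.0000) / (10) = -0.1333
  x_2 = (-8 - (-3)·0.4000 - (-2)·2.0000) / (6) = -0.4667
  x_3 = (-8 - (-1)·0.4000 - (-1)·-1.3333) / (-4) = 2.2333

(-0.1333, -0.4667, 2.2333)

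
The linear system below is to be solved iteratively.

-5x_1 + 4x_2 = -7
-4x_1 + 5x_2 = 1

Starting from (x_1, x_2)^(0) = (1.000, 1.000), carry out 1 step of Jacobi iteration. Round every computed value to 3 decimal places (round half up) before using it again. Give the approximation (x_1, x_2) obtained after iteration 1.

(2.200, 1.000)

Iteration 1:
  x_1 = (-7 - (4)·1.000) / (-5) = 2.200
  x_2 = (1 - (-4)·1.000) / (5) = 1.000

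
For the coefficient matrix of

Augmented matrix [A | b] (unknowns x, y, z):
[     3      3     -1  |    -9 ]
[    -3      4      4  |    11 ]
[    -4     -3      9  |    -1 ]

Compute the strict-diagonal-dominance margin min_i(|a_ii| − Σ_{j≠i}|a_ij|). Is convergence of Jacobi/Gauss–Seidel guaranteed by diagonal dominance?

row 1: |3| − (3+1) = -1
row 2: |4| − (3+4) = -3
row 3: |9| − (4+3) = 2
minimum over rows = -3 → not strictly diagonally dominant

-3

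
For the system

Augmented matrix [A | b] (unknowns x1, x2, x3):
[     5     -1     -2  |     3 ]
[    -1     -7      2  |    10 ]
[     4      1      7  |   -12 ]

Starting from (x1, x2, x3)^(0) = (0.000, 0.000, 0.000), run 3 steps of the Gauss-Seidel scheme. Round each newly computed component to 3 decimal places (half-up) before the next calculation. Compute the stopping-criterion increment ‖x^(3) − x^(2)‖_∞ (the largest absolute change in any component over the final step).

Iteration 1:
  x1 = (3 - (-1)·0.000 - (-2)·0.000) / (5) = 0.600
  x2 = (10 - (-1)·0.600 - (2)·0.000) / (-7) = -1.514
  x3 = (-12 - (4)·0.600 - (1)·-1.514) / (7) = -1.841
Iteration 2:
  x1 = (3 - (-1)·-1.514 - (-2)·-1.841) / (5) = -0.439
  x2 = (10 - (-1)·-0.439 - (2)·-1.841) / (-7) = -1.892
  x3 = (-12 - (4)·-0.439 - (1)·-1.892) / (7) = -1.193
Iteration 3:
  x1 = (3 - (-1)·-1.892 - (-2)·-1.193) / (5) = -0.256
  x2 = (10 - (-1)·-0.256 - (2)·-1.193) / (-7) = -1.733
  x3 = (-12 - (4)·-0.256 - (1)·-1.733) / (7) = -1.320
Change: (0.183, 0.159, -0.127) → max |·| = 0.183

0.183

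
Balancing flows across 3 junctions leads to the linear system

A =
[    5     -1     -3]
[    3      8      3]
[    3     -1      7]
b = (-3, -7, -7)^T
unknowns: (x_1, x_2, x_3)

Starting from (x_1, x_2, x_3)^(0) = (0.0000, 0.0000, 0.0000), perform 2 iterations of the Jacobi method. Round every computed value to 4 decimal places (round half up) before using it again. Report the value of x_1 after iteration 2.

-1.3750

Iteration 1:
  x_1 = (-3 - (-1)·0.0000 - (-3)·0.0000) / (5) = -0.6000
  x_2 = (-7 - (3)·0.0000 - (3)·0.0000) / (8) = -0.8750
  x_3 = (-7 - (3)·0.0000 - (-1)·0.0000) / (7) = -1.0000
Iteration 2:
  x_1 = (-3 - (-1)·-0.8750 - (-3)·-1.0000) / (5) = -1.3750
  x_2 = (-7 - (3)·-0.6000 - (3)·-1.0000) / (8) = -0.2750
  x_3 = (-7 - (3)·-0.6000 - (-1)·-0.8750) / (7) = -0.8679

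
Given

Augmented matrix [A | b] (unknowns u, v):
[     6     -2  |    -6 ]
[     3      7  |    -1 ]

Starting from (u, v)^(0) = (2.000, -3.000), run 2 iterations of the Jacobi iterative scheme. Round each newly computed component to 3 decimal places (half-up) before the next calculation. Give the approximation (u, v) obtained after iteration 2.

Iteration 1:
  u = (-6 - (-2)·-3.000) / (6) = -2.000
  v = (-1 - (3)·2.000) / (7) = -1.000
Iteration 2:
  u = (-6 - (-2)·-1.000) / (6) = -1.333
  v = (-1 - (3)·-2.000) / (7) = 0.714

(-1.333, 0.714)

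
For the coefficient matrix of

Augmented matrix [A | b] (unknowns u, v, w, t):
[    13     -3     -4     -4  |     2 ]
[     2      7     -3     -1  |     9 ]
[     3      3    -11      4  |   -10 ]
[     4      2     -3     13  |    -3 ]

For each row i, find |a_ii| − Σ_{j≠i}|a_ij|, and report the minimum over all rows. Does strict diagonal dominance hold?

1

row 1: |13| − (3+4+4) = 2
row 2: |7| − (2+3+1) = 1
row 3: |-11| − (3+3+4) = 1
row 4: |13| − (4+2+3) = 4
minimum over rows = 1 → strictly diagonally dominant (convergence guaranteed)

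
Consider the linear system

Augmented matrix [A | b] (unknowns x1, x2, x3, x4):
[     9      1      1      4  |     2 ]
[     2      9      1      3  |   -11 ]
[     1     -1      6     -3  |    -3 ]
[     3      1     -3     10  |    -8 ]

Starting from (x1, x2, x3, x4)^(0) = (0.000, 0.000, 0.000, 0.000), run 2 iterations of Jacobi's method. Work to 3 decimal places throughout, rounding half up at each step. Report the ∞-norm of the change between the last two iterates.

0.641

Iteration 1:
  x1 = (2 - (1)·0.000 - (1)·0.000 - (4)·0.000) / (9) = 0.222
  x2 = (-11 - (2)·0.000 - (1)·0.000 - (3)·0.000) / (9) = -1.222
  x3 = (-3 - (1)·0.000 - (-1)·0.000 - (-3)·0.000) / (6) = -0.500
  x4 = (-8 - (3)·0.000 - (1)·0.000 - (-3)·0.000) / (10) = -0.800
Iteration 2:
  x1 = (2 - (1)·-1.222 - (1)·-0.500 - (4)·-0.800) / (9) = 0.769
  x2 = (-11 - (2)·0.222 - (1)·-0.500 - (3)·-0.800) / (9) = -0.949
  x3 = (-3 - (1)·0.222 - (-1)·-1.222 - (-3)·-0.800) / (6) = -1.141
  x4 = (-8 - (3)·0.222 - (1)·-1.222 - (-3)·-0.500) / (10) = -0.894
Change: (0.547, 0.273, -0.641, -0.094) → max |·| = 0.641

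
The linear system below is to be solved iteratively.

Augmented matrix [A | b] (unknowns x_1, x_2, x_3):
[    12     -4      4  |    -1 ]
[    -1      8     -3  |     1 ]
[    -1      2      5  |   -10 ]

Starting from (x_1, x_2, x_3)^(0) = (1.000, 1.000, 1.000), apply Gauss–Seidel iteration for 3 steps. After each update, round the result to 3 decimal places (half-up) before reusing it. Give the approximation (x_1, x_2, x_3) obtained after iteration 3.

Iteration 1:
  x_1 = (-1 - (-4)·1.000 - (4)·1.000) / (12) = -0.083
  x_2 = (1 - (-1)·-0.083 - (-3)·1.000) / (8) = 0.490
  x_3 = (-10 - (-1)·-0.083 - (2)·0.490) / (5) = -2.213
Iteration 2:
  x_1 = (-1 - (-4)·0.490 - (4)·-2.213) / (12) = 0.818
  x_2 = (1 - (-1)·0.818 - (-3)·-2.213) / (8) = -0.603
  x_3 = (-10 - (-1)·0.818 - (2)·-0.603) / (5) = -1.595
Iteration 3:
  x_1 = (-1 - (-4)·-0.603 - (4)·-1.595) / (12) = 0.247
  x_2 = (1 - (-1)·0.247 - (-3)·-1.595) / (8) = -0.442
  x_3 = (-10 - (-1)·0.247 - (2)·-0.442) / (5) = -1.774

(0.247, -0.442, -1.774)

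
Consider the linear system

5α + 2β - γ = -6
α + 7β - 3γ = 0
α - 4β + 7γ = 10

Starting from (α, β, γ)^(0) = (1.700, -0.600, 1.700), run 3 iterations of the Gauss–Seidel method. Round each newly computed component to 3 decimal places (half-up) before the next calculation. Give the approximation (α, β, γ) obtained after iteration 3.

Iteration 1:
  α = (-6 - (2)·-0.600 - (-1)·1.700) / (5) = -0.620
  β = (0 - (1)·-0.620 - (-3)·1.700) / (7) = 0.817
  γ = (10 - (1)·-0.620 - (-4)·0.817) / (7) = 1.984
Iteration 2:
  α = (-6 - (2)·0.817 - (-1)·1.984) / (5) = -1.130
  β = (0 - (1)·-1.130 - (-3)·1.984) / (7) = 1.012
  γ = (10 - (1)·-1.130 - (-4)·1.012) / (7) = 2.168
Iteration 3:
  α = (-6 - (2)·1.012 - (-1)·2.168) / (5) = -1.171
  β = (0 - (1)·-1.171 - (-3)·2.168) / (7) = 1.096
  γ = (10 - (1)·-1.171 - (-4)·1.096) / (7) = 2.222

(-1.171, 1.096, 2.222)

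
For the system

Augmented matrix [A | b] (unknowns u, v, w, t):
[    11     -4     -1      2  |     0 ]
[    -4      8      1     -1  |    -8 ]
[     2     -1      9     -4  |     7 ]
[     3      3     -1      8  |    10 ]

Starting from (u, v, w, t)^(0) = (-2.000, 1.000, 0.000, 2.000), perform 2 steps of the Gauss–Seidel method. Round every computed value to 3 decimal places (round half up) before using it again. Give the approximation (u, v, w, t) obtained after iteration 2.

Iteration 1:
  u = (0 - (-4)·1.000 - (-1)·0.000 - (2)·2.000) / (11) = 0.000
  v = (-8 - (-4)·0.000 - (1)·0.000 - (-1)·2.000) / (8) = -0.750
  w = (7 - (2)·0.000 - (-1)·-0.750 - (-4)·2.000) / (9) = 1.583
  t = (10 - (3)·0.000 - (3)·-0.750 - (-1)·1.583) / (8) = 1.729
Iteration 2:
  u = (0 - (-4)·-0.750 - (-1)·1.583 - (2)·1.729) / (11) = -0.443
  v = (-8 - (-4)·-0.443 - (1)·1.583 - (-1)·1.729) / (8) = -1.203
  w = (7 - (2)·-0.443 - (-1)·-1.203 - (-4)·1.729) / (9) = 1.511
  t = (10 - (3)·-0.443 - (3)·-1.203 - (-1)·1.511) / (8) = 2.056

(-0.443, -1.203, 1.511, 2.056)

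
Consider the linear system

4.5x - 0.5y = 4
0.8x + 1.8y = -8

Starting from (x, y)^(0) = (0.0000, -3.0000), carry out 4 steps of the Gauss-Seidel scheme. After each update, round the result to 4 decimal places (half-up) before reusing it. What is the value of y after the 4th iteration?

-4.6117

Iteration 1:
  x = (4 - (-0.5)·-3.0000) / (4.5) = 0.5556
  y = (-8 - (0.8)·0.5556) / (1.8) = -4.6914
Iteration 2:
  x = (4 - (-0.5)·-4.6914) / (4.5) = 0.3676
  y = (-8 - (0.8)·0.3676) / (1.8) = -4.6078
Iteration 3:
  x = (4 - (-0.5)·-4.6078) / (4.5) = 0.3769
  y = (-8 - (0.8)·0.3769) / (1.8) = -4.6120
Iteration 4:
  x = (4 - (-0.5)·-4.6120) / (4.5) = 0.3764
  y = (-8 - (0.8)·0.3764) / (1.8) = -4.6117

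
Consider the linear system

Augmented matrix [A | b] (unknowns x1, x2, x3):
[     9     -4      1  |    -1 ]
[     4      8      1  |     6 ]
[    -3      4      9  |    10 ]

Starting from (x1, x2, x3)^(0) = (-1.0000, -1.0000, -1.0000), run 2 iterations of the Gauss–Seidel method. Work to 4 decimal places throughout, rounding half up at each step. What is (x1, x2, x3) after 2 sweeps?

(0.3237, 0.5287, 0.9840)

Iteration 1:
  x1 = (-1 - (-4)·-1.0000 - (1)·-1.0000) / (9) = -0.4444
  x2 = (6 - (4)·-0.4444 - (1)·-1.0000) / (8) = 1.0972
  x3 = (10 - (-3)·-0.4444 - (4)·1.0972) / (9) = 0.4753
Iteration 2:
  x1 = (-1 - (-4)·1.0972 - (1)·0.4753) / (9) = 0.3237
  x2 = (6 - (4)·0.3237 - (1)·0.4753) / (8) = 0.5287
  x3 = (10 - (-3)·0.3237 - (4)·0.5287) / (9) = 0.9840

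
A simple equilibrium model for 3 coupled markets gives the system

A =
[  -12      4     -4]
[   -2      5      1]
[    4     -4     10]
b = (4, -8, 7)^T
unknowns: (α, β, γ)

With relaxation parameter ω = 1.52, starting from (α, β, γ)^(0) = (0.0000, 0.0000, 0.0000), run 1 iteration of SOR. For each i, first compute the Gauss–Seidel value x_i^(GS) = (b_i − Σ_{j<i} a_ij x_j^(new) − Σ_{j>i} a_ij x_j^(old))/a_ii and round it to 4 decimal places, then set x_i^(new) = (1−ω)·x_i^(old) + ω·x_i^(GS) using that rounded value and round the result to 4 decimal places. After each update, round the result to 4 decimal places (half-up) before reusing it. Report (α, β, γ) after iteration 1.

Iteration 1:
  α: GS value = (4 - (4)·0.0000 - (-4)·0.0000) / (-12) = -0.3333;  α ← (1−ω)·0.0000 + ω·-0.3333 = -0.5066
  β: GS value = (-8 - (-2)·-0.5066 - (1)·0.0000) / (5) = -1.8026;  β ← (1−ω)·0.0000 + ω·-1.8026 = -2.7400
  γ: GS value = (7 - (4)·-0.5066 - (-4)·-2.7400) / (10) = -0.1934;  γ ← (1−ω)·0.0000 + ω·-0.1934 = -0.2940

(-0.5066, -2.7400, -0.2940)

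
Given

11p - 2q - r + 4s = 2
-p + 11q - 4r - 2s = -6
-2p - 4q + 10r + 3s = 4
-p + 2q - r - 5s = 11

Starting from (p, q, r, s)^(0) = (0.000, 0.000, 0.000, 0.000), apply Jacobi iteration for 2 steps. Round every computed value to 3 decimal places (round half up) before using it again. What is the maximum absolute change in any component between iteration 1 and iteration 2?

Iteration 1:
  p = (2 - (-2)·0.000 - (-1)·0.000 - (4)·0.000) / (11) = 0.182
  q = (-6 - (-1)·0.000 - (-4)·0.000 - (-2)·0.000) / (11) = -0.545
  r = (4 - (-2)·0.000 - (-4)·0.000 - (3)·0.000) / (10) = 0.400
  s = (11 - (-1)·0.000 - (2)·0.000 - (-1)·0.000) / (-5) = -2.200
Iteration 2:
  p = (2 - (-2)·-0.545 - (-1)·0.400 - (4)·-2.200) / (11) = 0.919
  q = (-6 - (-1)·0.182 - (-4)·0.400 - (-2)·-2.200) / (11) = -0.783
  r = (4 - (-2)·0.182 - (-4)·-0.545 - (3)·-2.200) / (10) = 0.878
  s = (11 - (-1)·0.182 - (2)·-0.545 - (-1)·0.400) / (-5) = -2.534
Change: (0.737, -0.238, 0.478, -0.334) → max |·| = 0.737

0.737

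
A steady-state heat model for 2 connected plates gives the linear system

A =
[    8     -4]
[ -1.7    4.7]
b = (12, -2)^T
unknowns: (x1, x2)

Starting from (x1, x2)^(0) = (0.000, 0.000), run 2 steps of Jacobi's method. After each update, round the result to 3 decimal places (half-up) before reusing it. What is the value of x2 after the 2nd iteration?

0.117

Iteration 1:
  x1 = (12 - (-4)·0.000) / (8) = 1.500
  x2 = (-2 - (-1.7)·0.000) / (4.7) = -0.426
Iteration 2:
  x1 = (12 - (-4)·-0.426) / (8) = 1.287
  x2 = (-2 - (-1.7)·1.500) / (4.7) = 0.117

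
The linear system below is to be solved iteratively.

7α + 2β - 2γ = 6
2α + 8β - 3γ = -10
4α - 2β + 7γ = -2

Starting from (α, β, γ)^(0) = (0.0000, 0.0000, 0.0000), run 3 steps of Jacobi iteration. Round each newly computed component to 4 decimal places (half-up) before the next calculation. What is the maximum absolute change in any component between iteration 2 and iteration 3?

Iteration 1:
  α = (6 - (2)·0.0000 - (-2)·0.0000) / (7) = 0.8571
  β = (-10 - (2)·0.0000 - (-3)·0.0000) / (8) = -1.2500
  γ = (-2 - (4)·0.0000 - (-2)·0.0000) / (7) = -0.2857
Iteration 2:
  α = (6 - (2)·-1.2500 - (-2)·-0.2857) / (7) = 1.1327
  β = (-10 - (2)·0.8571 - (-3)·-0.2857) / (8) = -1.5714
  γ = (-2 - (4)·0.8571 - (-2)·-1.2500) / (7) = -1.1326
Iteration 3:
  α = (6 - (2)·-1.5714 - (-2)·-1.1326) / (7) = 0.9825
  β = (-10 - (2)·1.1327 - (-3)·-1.1326) / (8) = -1.9579
  γ = (-2 - (4)·1.1327 - (-2)·-1.5714) / (7) = -1.3819
Change: (-0.1502, -0.3865, -0.2493) → max |·| = 0.3865

0.3865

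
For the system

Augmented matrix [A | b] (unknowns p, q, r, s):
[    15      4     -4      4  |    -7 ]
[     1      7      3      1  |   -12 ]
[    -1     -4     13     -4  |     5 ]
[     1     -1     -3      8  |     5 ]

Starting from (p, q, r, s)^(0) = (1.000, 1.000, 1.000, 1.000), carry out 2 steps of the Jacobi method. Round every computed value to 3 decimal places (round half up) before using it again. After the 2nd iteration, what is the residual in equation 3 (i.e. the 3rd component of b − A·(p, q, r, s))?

Iteration 1:
  p = (-7 - (4)·1.000 - (-4)·1.000 - (4)·1.000) / (15) = -0.733
  q = (-12 - (1)·1.000 - (3)·1.000 - (1)·1.000) / (7) = -2.429
  r = (5 - (-1)·1.000 - (-4)·1.000 - (-4)·1.000) / (13) = 1.077
  s = (5 - (1)·1.000 - (-1)·1.000 - (-3)·1.000) / (8) = 1.000
Iteration 2:
  p = (-7 - (4)·-2.429 - (-4)·1.077 - (4)·1.000) / (15) = 0.202
  q = (-12 - (1)·-0.733 - (3)·1.077 - (1)·1.000) / (7) = -2.214
  r = (5 - (-1)·-0.733 - (-4)·-2.429 - (-4)·1.000) / (13) = -0.111
  s = (5 - (1)·-0.733 - (-1)·-2.429 - (-3)·1.077) / (8) = 0.817
Residual b − A·x = (-4.886, 2.812, 1.057, -4.285)

1.057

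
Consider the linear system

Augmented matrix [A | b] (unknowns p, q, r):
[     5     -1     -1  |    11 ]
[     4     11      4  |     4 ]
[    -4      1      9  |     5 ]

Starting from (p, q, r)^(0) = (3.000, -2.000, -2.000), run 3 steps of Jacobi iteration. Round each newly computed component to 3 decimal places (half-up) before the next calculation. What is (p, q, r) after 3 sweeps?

Iteration 1:
  p = (11 - (-1)·-2.000 - (-1)·-2.000) / (5) = 1.400
  q = (4 - (4)·3.000 - (4)·-2.000) / (11) = 0.000
  r = (5 - (-4)·3.000 - (1)·-2.000) / (9) = 2.111
Iteration 2:
  p = (11 - (-1)·0.000 - (-1)·2.111) / (5) = 2.622
  q = (4 - (4)·1.400 - (4)·2.111) / (11) = -0.913
  r = (5 - (-4)·1.400 - (1)·0.000) / (9) = 1.178
Iteration 3:
  p = (11 - (-1)·-0.913 - (-1)·1.178) / (5) = 2.253
  q = (4 - (4)·2.622 - (4)·1.178) / (11) = -1.018
  r = (5 - (-4)·2.622 - (1)·-0.913) / (9) = 1.822

(2.253, -1.018, 1.822)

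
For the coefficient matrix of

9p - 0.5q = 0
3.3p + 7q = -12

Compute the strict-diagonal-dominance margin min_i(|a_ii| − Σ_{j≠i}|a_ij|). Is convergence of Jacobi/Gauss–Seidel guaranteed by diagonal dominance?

3.7

row 1: |9| − (0.5) = 8.5
row 2: |7| − (3.3) = 3.7
minimum over rows = 3.7 → strictly diagonally dominant (convergence guaranteed)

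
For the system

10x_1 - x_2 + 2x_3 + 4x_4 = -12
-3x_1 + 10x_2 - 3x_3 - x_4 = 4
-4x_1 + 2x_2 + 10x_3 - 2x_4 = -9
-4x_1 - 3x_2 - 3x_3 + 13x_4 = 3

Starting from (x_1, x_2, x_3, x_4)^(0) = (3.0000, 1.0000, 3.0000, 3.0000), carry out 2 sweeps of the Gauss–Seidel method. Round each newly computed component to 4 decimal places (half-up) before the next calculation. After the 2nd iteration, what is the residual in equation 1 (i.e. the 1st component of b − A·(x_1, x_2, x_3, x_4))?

-4.2821

Iteration 1:
  x_1 = (-12 - (-1)·1.0000 - (2)·3.0000 - (4)·3.0000) / (10) = -2.9000
  x_2 = (4 - (-3)·-2.9000 - (-3)·3.0000 - (-1)·3.0000) / (10) = 0.7300
  x_3 = (-9 - (-4)·-2.9000 - (2)·0.7300 - (-2)·3.0000) / (10) = -1.6060
  x_4 = (3 - (-4)·-2.9000 - (-3)·0.7300 - (-3)·-1.6060) / (13) = -0.8637
Iteration 2:
  x_1 = (-12 - (-1)·0.7300 - (2)·-1.6060 - (4)·-0.8637) / (10) = -0.4603
  x_2 = (4 - (-3)·-0.4603 - (-3)·-1.6060 - (-1)·-0.8637) / (10) = -0.3063
  x_3 = (-9 - (-4)·-0.4603 - (2)·-0.3063 - (-2)·-0.8637) / (10) = -1.1956
  x_4 = (3 - (-4)·-0.4603 - (-3)·-0.3063 - (-3)·-1.1956) / (13) = -0.2575
Residual b − A·x = (-4.2821, 1.8378, 1.2124, 0.0006)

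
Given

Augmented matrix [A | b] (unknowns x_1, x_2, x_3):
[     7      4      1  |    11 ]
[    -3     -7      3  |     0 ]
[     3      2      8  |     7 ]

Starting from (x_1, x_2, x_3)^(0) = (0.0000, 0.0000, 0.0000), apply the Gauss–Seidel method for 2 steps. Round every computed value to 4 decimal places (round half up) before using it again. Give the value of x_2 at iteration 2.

Iteration 1:
  x_1 = (11 - (4)·0.0000 - (1)·0.0000) / (7) = 1.5714
  x_2 = (0 - (-3)·1.5714 - (3)·0.0000) / (-7) = -0.6735
  x_3 = (7 - (3)·1.5714 - (2)·-0.6735) / (8) = 0.4541
Iteration 2:
  x_1 = (11 - (4)·-0.6735 - (1)·0.4541) / (7) = 1.8914
  x_2 = (0 - (-3)·1.8914 - (3)·0.4541) / (-7) = -0.6160
  x_3 = (7 - (3)·1.8914 - (2)·-0.6160) / (8) = 0.3197

-0.6160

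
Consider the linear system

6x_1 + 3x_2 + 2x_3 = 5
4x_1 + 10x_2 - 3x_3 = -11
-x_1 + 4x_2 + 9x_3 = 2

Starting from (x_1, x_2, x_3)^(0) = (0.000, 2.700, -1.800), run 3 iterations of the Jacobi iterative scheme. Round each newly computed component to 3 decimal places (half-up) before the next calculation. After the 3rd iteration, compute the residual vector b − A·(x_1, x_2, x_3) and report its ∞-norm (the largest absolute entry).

3.360

Iteration 1:
  x_1 = (5 - (3)·2.700 - (2)·-1.800) / (6) = 0.083
  x_2 = (-11 - (4)·0.000 - (-3)·-1.800) / (10) = -1.640
  x_3 = (2 - (-1)·0.000 - (4)·2.700) / (9) = -0.978
Iteration 2:
  x_1 = (5 - (3)·-1.640 - (2)·-0.978) / (6) = 1.979
  x_2 = (-11 - (4)·0.083 - (-3)·-0.978) / (10) = -1.427
  x_3 = (2 - (-1)·0.083 - (4)·-1.640) / (9) = 0.960
Iteration 3:
  x_1 = (5 - (3)·-1.427 - (2)·0.960) / (6) = 1.227
  x_2 = (-11 - (4)·1.979 - (-3)·0.960) / (10) = -1.604
  x_3 = (2 - (-1)·1.979 - (4)·-1.427) / (9) = 1.076
Residual b − A·x = (0.298, 3.360, -0.041); ∞-norm = 3.360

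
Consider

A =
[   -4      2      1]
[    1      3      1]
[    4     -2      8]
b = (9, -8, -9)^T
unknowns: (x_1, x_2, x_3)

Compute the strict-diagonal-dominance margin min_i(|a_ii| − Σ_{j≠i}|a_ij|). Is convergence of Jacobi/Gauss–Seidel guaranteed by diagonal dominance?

1

row 1: |-4| − (2+1) = 1
row 2: |3| − (1+1) = 1
row 3: |8| − (4+2) = 2
minimum over rows = 1 → strictly diagonally dominant (convergence guaranteed)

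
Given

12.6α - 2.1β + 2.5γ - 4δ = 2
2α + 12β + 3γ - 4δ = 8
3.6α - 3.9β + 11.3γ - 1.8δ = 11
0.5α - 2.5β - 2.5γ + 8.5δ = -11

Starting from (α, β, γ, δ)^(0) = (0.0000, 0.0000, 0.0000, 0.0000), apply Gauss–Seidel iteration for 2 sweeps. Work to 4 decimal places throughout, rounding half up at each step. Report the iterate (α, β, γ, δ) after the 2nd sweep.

Iteration 1:
  α = (2 - (-2.1)·0.0000 - (2.5)·0.0000 - (-4)·0.0000) / (12.6) = 0.1587
  β = (8 - (2)·0.1587 - (3)·0.0000 - (-4)·0.0000) / (12) = 0.6402
  γ = (11 - (3.6)·0.1587 - (-3.9)·0.6402 - (-1.8)·0.0000) / (11.3) = 1.1438
  δ = (-11 - (0.5)·0.1587 - (-2.5)·0.6402 - (-2.5)·1.1438) / (8.5) = -0.7787
Iteration 2:
  α = (2 - (-2.1)·0.6402 - (2.5)·1.1438 - (-4)·-0.7787) / (12.6) = -0.2087
  β = (8 - (2)·-0.2087 - (3)·1.1438 - (-4)·-0.7787) / (12) = 0.1559
  γ = (11 - (3.6)·-0.2087 - (-3.9)·0.1559 - (-1.8)·-0.7787) / (11.3) = 0.9697
  δ = (-11 - (0.5)·-0.2087 - (-2.5)·0.1559 - (-2.5)·0.9697) / (8.5) = -0.9508

(-0.2087, 0.1559, 0.9697, -0.9508)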